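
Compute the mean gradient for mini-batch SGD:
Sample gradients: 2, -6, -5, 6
Average gradient = -0.75

Average = (1/4)(2 + -6 + -5 + 6) = -3/4 = -0.75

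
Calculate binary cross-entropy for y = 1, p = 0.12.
L = 2.12

L = -1·log(0.12) - 0·log(0.88) = -log(0.12) = 2.12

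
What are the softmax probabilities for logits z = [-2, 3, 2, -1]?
p = [0.0048, 0.7179, 0.2641, 0.0131]

exp(z) = [0.1353, 20.09, 7.389, 0.3679]
Sum = 27.98
p = [0.0048, 0.7179, 0.2641, 0.0131]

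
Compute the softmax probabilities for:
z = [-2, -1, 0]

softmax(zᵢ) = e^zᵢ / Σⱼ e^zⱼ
p = [0.09, 0.2447, 0.6652]

exp(z) = [0.1353, 0.3679, 1]
Sum = 1.503
p = [0.09, 0.2447, 0.6652]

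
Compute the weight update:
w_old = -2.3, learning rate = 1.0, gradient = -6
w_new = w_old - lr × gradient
w_new = 3.7

w_new = w - η·∂L/∂w = -2.3 - 1.0×(-6) = -2.3 - (-6) = 3.7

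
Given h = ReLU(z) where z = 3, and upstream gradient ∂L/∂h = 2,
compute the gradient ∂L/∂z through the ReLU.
∂L/∂z = 2

h = ReLU(3) = 3
Since z > 0: ∂h/∂z = 1
∂L/∂z = ∂L/∂h · ∂h/∂z = 2 × 1 = 2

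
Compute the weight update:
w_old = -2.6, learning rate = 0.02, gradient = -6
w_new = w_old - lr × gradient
w_new = -2.48

w_new = w - η·∂L/∂w = -2.6 - 0.02×(-6) = -2.6 - (-0.12) = -2.48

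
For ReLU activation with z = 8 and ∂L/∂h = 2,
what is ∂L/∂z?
∂L/∂z = 2

h = ReLU(8) = 8
Since z > 0: ∂h/∂z = 1
∂L/∂z = ∂L/∂h · ∂h/∂z = 2 × 1 = 2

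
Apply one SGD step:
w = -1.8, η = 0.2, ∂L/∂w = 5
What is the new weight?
w_new = -2.8

w_new = w - η·∂L/∂w = -1.8 - 0.2×(5) = -1.8 - (1) = -2.8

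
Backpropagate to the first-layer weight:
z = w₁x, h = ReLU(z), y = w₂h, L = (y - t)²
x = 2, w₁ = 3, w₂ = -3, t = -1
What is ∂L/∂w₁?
∂L/∂w₁ = 204

Forward pass:
z = w₁x = 3×2 = 6
h = ReLU(6) = 6
y = w₂h = -3×6 = -18

Backward pass:
∂L/∂y = 2(y - t) = 2(-18 - -1) = -34
∂y/∂h = w₂ = -3
∂h/∂z = 1 (ReLU derivative)
∂z/∂w₁ = x = 2

∂L/∂w₁ = -34 × -3 × 1 × 2 = 204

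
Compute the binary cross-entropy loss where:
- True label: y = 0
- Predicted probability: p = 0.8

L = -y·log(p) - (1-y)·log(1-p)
L = 1.609

L = -0·log(0.8) - 1·log(0.2) = -log(0.2) = 1.609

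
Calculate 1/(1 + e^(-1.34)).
0.7925

sigmoid(1.34) = 1/(1 + e^(-1.34)) = 1/(1 + 0.2618) = 0.7925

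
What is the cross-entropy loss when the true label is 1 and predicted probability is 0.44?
L = 0.821

L = -1·log(0.44) - 0·log(0.56) = -log(0.44) = 0.821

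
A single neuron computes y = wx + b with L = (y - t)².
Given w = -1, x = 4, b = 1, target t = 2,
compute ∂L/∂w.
∂L/∂w = -40

y = wx + b = (-1)(4) + 1 = -3
∂L/∂y = 2(y - t) = 2(-3 - 2) = -10
∂y/∂w = x = 4
∂L/∂w = ∂L/∂y · ∂y/∂w = -10 × 4 = -40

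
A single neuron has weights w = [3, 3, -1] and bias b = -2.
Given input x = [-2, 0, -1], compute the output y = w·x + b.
y = -7

y = (3)(-2) + (3)(0) + (-1)(-1) + -2 = -7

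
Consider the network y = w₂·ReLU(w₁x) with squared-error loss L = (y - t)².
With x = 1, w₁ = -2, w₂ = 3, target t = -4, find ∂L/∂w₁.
∂L/∂w₁ = 0

Forward pass:
z = w₁x = -2×1 = -2
h = ReLU(-2) = 0
y = w₂h = 3×0 = 0

Backward pass:
∂L/∂y = 2(y - t) = 2(0 - -4) = 8
∂y/∂h = w₂ = 3
∂h/∂z = 0 (ReLU derivative)
∂z/∂w₁ = x = 1

∂L/∂w₁ = 8 × 3 × 0 × 1 = 0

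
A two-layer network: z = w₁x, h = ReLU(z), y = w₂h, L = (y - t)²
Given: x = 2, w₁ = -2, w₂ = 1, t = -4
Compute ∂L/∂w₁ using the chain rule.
∂L/∂w₁ = 0

Forward pass:
z = w₁x = -2×2 = -4
h = ReLU(-4) = 0
y = w₂h = 1×0 = 0

Backward pass:
∂L/∂y = 2(y - t) = 2(0 - -4) = 8
∂y/∂h = w₂ = 1
∂h/∂z = 0 (ReLU derivative)
∂z/∂w₁ = x = 2

∂L/∂w₁ = 8 × 1 × 0 × 2 = 0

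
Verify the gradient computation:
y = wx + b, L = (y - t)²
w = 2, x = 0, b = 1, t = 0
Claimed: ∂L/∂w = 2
Incorrect

y = (2)(0) + 1 = 1
∂L/∂y = 2(y - t) = 2(1 - 0) = 2
∂y/∂w = x = 0
∂L/∂w = 2 × 0 = 0

Claimed value: 2
Incorrect: The correct gradient is 0.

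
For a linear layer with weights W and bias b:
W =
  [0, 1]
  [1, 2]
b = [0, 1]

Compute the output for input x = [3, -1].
y = [-1, 2]

Wx = [0×3 + 1×-1, 1×3 + 2×-1]
   = [-1, 1]
y = Wx + b = [-1 + 0, 1 + 1] = [-1, 2]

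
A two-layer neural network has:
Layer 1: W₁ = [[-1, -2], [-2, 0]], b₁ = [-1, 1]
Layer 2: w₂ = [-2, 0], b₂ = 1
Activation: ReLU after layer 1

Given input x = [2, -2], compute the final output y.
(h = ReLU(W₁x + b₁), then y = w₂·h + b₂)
y = -1

Layer 1 pre-activation: z₁ = [1, -3]
After ReLU: h = [1, 0]
Layer 2 output: y = -2×1 + 0×0 + 1 = -1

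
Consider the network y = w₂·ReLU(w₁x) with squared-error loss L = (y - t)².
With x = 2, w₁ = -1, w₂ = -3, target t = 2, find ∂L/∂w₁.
∂L/∂w₁ = 0

Forward pass:
z = w₁x = -1×2 = -2
h = ReLU(-2) = 0
y = w₂h = -3×0 = 0

Backward pass:
∂L/∂y = 2(y - t) = 2(0 - 2) = -4
∂y/∂h = w₂ = -3
∂h/∂z = 0 (ReLU derivative)
∂z/∂w₁ = x = 2

∂L/∂w₁ = -4 × -3 × 0 × 2 = 0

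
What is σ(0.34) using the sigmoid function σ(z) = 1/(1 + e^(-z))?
0.5842

sigmoid(0.34) = 1/(1 + e^(-0.34)) = 1/(1 + 0.7118) = 0.5842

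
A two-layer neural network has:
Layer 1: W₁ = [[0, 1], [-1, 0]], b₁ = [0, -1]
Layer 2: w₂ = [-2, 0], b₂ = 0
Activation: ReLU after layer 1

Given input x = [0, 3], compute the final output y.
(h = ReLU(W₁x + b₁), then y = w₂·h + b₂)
y = -6

Layer 1 pre-activation: z₁ = [3, -1]
After ReLU: h = [3, 0]
Layer 2 output: y = -2×3 + 0×0 + 0 = -6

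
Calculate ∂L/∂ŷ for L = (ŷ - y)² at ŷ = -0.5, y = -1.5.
∂L/∂ŷ = 2.0

∂L/∂ŷ = 2(ŷ - y) = 2(-0.5 - -1.5) = 2(1.0) = 2.0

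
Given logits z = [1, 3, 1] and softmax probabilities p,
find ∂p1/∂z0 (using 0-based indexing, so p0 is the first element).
∂p1/∂z0 = -0.08382

p = softmax(z) = [0.1065, 0.787, 0.1065]
p1 = 0.787, p0 = 0.1065

∂p1/∂z0 = -p1 × p0 = -0.787 × 0.1065 = -0.08382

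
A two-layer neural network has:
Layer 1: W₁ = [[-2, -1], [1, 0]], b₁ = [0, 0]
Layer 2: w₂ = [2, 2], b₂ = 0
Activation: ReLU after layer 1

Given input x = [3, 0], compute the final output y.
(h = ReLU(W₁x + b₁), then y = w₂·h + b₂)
y = 6

Layer 1 pre-activation: z₁ = [-6, 3]
After ReLU: h = [0, 3]
Layer 2 output: y = 2×0 + 2×3 + 0 = 6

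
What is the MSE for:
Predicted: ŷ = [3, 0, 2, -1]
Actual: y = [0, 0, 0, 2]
MSE = 5.5

MSE = (1/4)((3-0)² + (0-0)² + (2-0)² + (-1-2)²) = (1/4)(9 + 0 + 4 + 9) = 5.5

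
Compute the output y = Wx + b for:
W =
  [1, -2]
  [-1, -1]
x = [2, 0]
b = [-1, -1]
y = [1, -3]

Wx = [1×2 + -2×0, -1×2 + -1×0]
   = [2, -2]
y = Wx + b = [2 + -1, -2 + -1] = [1, -3]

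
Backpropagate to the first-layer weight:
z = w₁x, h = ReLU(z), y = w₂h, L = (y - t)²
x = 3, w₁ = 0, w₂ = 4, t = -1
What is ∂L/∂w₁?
∂L/∂w₁ = 0

Forward pass:
z = w₁x = 0×3 = 0
h = ReLU(0) = 0
y = w₂h = 4×0 = 0

Backward pass:
∂L/∂y = 2(y - t) = 2(0 - -1) = 2
∂y/∂h = w₂ = 4
∂h/∂z = 0 (ReLU derivative)
∂z/∂w₁ = x = 3

∂L/∂w₁ = 2 × 4 × 0 × 3 = 0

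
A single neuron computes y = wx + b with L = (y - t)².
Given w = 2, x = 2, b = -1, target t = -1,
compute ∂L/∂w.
∂L/∂w = 16

y = wx + b = (2)(2) + -1 = 3
∂L/∂y = 2(y - t) = 2(3 - -1) = 8
∂y/∂w = x = 2
∂L/∂w = ∂L/∂y · ∂y/∂w = 8 × 2 = 16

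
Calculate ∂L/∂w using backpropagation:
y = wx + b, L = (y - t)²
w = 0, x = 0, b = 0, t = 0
∂L/∂w = 0

y = wx + b = (0)(0) + 0 = 0
∂L/∂y = 2(y - t) = 2(0 - 0) = 0
∂y/∂w = x = 0
∂L/∂w = ∂L/∂y · ∂y/∂w = 0 × 0 = 0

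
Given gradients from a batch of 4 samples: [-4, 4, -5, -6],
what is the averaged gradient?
Average gradient = -2.75

Average = (1/4)(-4 + 4 + -5 + -6) = -11/4 = -2.75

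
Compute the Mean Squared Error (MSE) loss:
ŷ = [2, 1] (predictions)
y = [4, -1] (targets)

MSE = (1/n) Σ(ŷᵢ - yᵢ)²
MSE = 4

MSE = (1/2)((2-4)² + (1--1)²) = (1/2)(4 + 4) = 4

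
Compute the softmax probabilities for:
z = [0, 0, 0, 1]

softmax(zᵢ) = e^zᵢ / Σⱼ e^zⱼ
p = [0.1749, 0.1749, 0.1749, 0.4754]

exp(z) = [1, 1, 1, 2.718]
Sum = 5.718
p = [0.1749, 0.1749, 0.1749, 0.4754]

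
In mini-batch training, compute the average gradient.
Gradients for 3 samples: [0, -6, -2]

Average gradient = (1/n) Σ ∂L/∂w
Average gradient = -2.667

Average = (1/3)(0 + -6 + -2) = -8/3 = -2.667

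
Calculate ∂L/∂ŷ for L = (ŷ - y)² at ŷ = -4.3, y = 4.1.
∂L/∂ŷ = -16.8

∂L/∂ŷ = 2(ŷ - y) = 2(-4.3 - 4.1) = 2(-8.4) = -16.8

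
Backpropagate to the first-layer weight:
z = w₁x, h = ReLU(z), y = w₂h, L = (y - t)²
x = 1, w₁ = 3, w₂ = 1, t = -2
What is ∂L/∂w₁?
∂L/∂w₁ = 10

Forward pass:
z = w₁x = 3×1 = 3
h = ReLU(3) = 3
y = w₂h = 1×3 = 3

Backward pass:
∂L/∂y = 2(y - t) = 2(3 - -2) = 10
∂y/∂h = w₂ = 1
∂h/∂z = 1 (ReLU derivative)
∂z/∂w₁ = x = 1

∂L/∂w₁ = 10 × 1 × 1 × 1 = 10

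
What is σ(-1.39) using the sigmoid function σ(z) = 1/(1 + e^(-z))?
0.1994

sigmoid(-1.39) = 1/(1 + e^(1.39)) = 1/(1 + 4.015) = 0.1994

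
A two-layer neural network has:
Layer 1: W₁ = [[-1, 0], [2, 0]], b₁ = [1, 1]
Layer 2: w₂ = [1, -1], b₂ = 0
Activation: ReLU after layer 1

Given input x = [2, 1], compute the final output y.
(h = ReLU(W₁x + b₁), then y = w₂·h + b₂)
y = -5

Layer 1 pre-activation: z₁ = [-1, 5]
After ReLU: h = [0, 5]
Layer 2 output: y = 1×0 + -1×5 + 0 = -5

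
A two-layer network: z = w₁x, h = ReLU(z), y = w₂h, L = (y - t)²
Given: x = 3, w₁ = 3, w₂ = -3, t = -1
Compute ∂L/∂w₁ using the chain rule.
∂L/∂w₁ = 468

Forward pass:
z = w₁x = 3×3 = 9
h = ReLU(9) = 9
y = w₂h = -3×9 = -27

Backward pass:
∂L/∂y = 2(y - t) = 2(-27 - -1) = -52
∂y/∂h = w₂ = -3
∂h/∂z = 1 (ReLU derivative)
∂z/∂w₁ = x = 3

∂L/∂w₁ = -52 × -3 × 1 × 3 = 468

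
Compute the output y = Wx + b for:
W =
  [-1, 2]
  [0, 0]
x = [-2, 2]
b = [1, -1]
y = [7, -1]

Wx = [-1×-2 + 2×2, 0×-2 + 0×2]
   = [6, 0]
y = Wx + b = [6 + 1, 0 + -1] = [7, -1]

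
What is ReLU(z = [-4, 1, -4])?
h = [0, 1, 0]

ReLU applied element-wise: max(0,-4)=0, max(0,1)=1, max(0,-4)=0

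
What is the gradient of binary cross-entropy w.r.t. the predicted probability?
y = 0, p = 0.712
∂L/∂p = 3.472

∂L/∂p = -y/p + (1-y)/(1-p) = 0 + 1/0.288 = 3.472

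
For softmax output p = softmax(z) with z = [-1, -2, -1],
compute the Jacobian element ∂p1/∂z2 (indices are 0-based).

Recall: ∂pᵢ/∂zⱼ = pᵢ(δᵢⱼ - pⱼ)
∂p1/∂z2 = -0.06561

p = softmax(z) = [0.4223, 0.1554, 0.4223]
p1 = 0.1554, p2 = 0.4223

∂p1/∂z2 = -p1 × p2 = -0.1554 × 0.4223 = -0.06561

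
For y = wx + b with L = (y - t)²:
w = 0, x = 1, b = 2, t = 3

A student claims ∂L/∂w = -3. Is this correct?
Incorrect

y = (0)(1) + 2 = 2
∂L/∂y = 2(y - t) = 2(2 - 3) = -2
∂y/∂w = x = 1
∂L/∂w = -2 × 1 = -2

Claimed value: -3
Incorrect: The correct gradient is -2.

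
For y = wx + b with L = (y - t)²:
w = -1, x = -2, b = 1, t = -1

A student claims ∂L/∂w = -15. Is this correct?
Incorrect

y = (-1)(-2) + 1 = 3
∂L/∂y = 2(y - t) = 2(3 - -1) = 8
∂y/∂w = x = -2
∂L/∂w = 8 × -2 = -16

Claimed value: -15
Incorrect: The correct gradient is -16.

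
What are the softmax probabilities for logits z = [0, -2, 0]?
p = [0.4683, 0.0634, 0.4683]

exp(z) = [1, 0.1353, 1]
Sum = 2.135
p = [0.4683, 0.0634, 0.4683]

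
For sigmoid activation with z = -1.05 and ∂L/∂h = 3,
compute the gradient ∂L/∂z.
∂L/∂z = 0.5761

σ(-1.05) = 0.2592
σ'(-1.05) = σ(-1.05)(1 - σ(-1.05)) = 0.2592 × 0.7408 = 0.192
∂L/∂z = ∂L/∂h · σ'(z) = 3 × 0.192 = 0.5761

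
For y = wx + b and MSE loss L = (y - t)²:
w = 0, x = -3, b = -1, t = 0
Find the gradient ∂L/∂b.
∂L/∂b = -2

y = wx + b = (0)(-3) + -1 = -1
∂L/∂y = 2(y - t) = 2(-1 - 0) = -2
∂y/∂b = 1
∂L/∂b = ∂L/∂y · ∂y/∂b = -2 × 1 = -2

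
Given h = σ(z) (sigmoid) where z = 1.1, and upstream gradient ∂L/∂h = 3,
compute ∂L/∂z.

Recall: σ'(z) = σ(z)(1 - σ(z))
∂L/∂z = 0.5621

σ(1.1) = 0.7503
σ'(1.1) = σ(1.1)(1 - σ(1.1)) = 0.7503 × 0.2497 = 0.1874
∂L/∂z = ∂L/∂h · σ'(z) = 3 × 0.1874 = 0.5621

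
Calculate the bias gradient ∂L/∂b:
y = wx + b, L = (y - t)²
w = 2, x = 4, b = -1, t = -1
∂L/∂b = 16

y = wx + b = (2)(4) + -1 = 7
∂L/∂y = 2(y - t) = 2(7 - -1) = 16
∂y/∂b = 1
∂L/∂b = ∂L/∂y · ∂y/∂b = 16 × 1 = 16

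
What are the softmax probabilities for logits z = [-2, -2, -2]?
p = [0.3333, 0.3333, 0.3333]

exp(z) = [0.1353, 0.1353, 0.1353]
Sum = 0.406
p = [0.3333, 0.3333, 0.3333]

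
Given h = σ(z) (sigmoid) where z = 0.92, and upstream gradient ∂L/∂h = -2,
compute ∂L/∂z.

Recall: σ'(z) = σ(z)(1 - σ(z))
∂L/∂z = -0.4075

σ(0.92) = 0.715
σ'(0.92) = σ(0.92)(1 - σ(0.92)) = 0.715 × 0.285 = 0.2038
∂L/∂z = ∂L/∂h · σ'(z) = -2 × 0.2038 = -0.4075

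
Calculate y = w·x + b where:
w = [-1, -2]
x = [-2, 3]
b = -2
y = -6

y = (-1)(-2) + (-2)(3) + -2 = -6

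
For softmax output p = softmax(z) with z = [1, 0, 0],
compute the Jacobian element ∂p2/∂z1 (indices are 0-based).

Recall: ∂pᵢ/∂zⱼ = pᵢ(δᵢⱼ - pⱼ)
∂p2/∂z1 = -0.04492

p = softmax(z) = [0.5761, 0.2119, 0.2119]
p2 = 0.2119, p1 = 0.2119

∂p2/∂z1 = -p2 × p1 = -0.2119 × 0.2119 = -0.04492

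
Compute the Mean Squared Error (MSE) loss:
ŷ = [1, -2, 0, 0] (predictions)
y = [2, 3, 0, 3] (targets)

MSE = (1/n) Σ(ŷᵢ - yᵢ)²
MSE = 8.75

MSE = (1/4)((1-2)² + (-2-3)² + (0-0)² + (0-3)²) = (1/4)(1 + 25 + 0 + 9) = 8.75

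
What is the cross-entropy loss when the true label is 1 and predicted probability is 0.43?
L = 0.844

L = -1·log(0.43) - 0·log(0.57) = -log(0.43) = 0.844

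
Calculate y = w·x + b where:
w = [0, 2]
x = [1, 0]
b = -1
y = -1

y = (0)(1) + (2)(0) + -1 = -1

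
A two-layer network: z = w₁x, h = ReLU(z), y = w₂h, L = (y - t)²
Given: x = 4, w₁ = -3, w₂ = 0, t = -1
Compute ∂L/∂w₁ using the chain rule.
∂L/∂w₁ = 0

Forward pass:
z = w₁x = -3×4 = -12
h = ReLU(-12) = 0
y = w₂h = 0×0 = 0

Backward pass:
∂L/∂y = 2(y - t) = 2(0 - -1) = 2
∂y/∂h = w₂ = 0
∂h/∂z = 0 (ReLU derivative)
∂z/∂w₁ = x = 4

∂L/∂w₁ = 2 × 0 × 0 × 4 = 0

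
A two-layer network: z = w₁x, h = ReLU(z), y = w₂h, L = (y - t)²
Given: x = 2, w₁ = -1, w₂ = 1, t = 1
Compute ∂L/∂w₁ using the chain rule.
∂L/∂w₁ = 0

Forward pass:
z = w₁x = -1×2 = -2
h = ReLU(-2) = 0
y = w₂h = 1×0 = 0

Backward pass:
∂L/∂y = 2(y - t) = 2(0 - 1) = -2
∂y/∂h = w₂ = 1
∂h/∂z = 0 (ReLU derivative)
∂z/∂w₁ = x = 2

∂L/∂w₁ = -2 × 1 × 0 × 2 = 0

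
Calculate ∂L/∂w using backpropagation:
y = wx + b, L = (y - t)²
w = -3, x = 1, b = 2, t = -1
∂L/∂w = 0

y = wx + b = (-3)(1) + 2 = -1
∂L/∂y = 2(y - t) = 2(-1 - -1) = 0
∂y/∂w = x = 1
∂L/∂w = ∂L/∂y · ∂y/∂w = 0 × 1 = 0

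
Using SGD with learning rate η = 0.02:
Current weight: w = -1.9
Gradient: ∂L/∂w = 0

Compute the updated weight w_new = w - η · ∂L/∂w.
w_new = -1.9

w_new = w - η·∂L/∂w = -1.9 - 0.02×(0) = -1.9 - (0) = -1.9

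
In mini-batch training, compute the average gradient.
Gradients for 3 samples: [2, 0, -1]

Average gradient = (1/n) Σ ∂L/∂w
Average gradient = 0.3333

Average = (1/3)(2 + 0 + -1) = 1/3 = 0.3333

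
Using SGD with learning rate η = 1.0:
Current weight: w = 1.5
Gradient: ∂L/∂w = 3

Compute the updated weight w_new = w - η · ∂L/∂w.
w_new = -1.5

w_new = w - η·∂L/∂w = 1.5 - 1.0×(3) = 1.5 - (3) = -1.5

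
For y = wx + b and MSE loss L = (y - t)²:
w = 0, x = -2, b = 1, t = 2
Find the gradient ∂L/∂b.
∂L/∂b = -2

y = wx + b = (0)(-2) + 1 = 1
∂L/∂y = 2(y - t) = 2(1 - 2) = -2
∂y/∂b = 1
∂L/∂b = ∂L/∂y · ∂y/∂b = -2 × 1 = -2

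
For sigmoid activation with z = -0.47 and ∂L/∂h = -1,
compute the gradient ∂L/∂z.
∂L/∂z = -0.2367

σ(-0.47) = 0.3846
σ'(-0.47) = σ(-0.47)(1 - σ(-0.47)) = 0.3846 × 0.6154 = 0.2367
∂L/∂z = ∂L/∂h · σ'(z) = -1 × 0.2367 = -0.2367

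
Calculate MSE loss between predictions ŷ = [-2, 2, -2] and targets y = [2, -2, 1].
MSE = 13.67

MSE = (1/3)((-2-2)² + (2--2)² + (-2-1)²) = (1/3)(16 + 16 + 9) = 13.67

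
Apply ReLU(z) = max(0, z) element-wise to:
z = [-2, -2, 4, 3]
h = [0, 0, 4, 3]

ReLU applied element-wise: max(0,-2)=0, max(0,-2)=0, max(0,4)=4, max(0,3)=3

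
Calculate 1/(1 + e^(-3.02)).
0.9535

sigmoid(3.02) = 1/(1 + e^(-3.02)) = 1/(1 + 0.0488) = 0.9535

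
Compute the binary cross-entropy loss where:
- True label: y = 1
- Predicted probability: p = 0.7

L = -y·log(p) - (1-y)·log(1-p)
L = 0.3567

L = -1·log(0.7) - 0·log(0.3) = -log(0.7) = 0.3567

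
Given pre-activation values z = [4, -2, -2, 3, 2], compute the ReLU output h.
h = [4, 0, 0, 3, 2]

ReLU applied element-wise: max(0,4)=4, max(0,-2)=0, max(0,-2)=0, max(0,3)=3, max(0,2)=2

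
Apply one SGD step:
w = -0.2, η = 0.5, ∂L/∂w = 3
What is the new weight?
w_new = -1.7

w_new = w - η·∂L/∂w = -0.2 - 0.5×(3) = -0.2 - (1.5) = -1.7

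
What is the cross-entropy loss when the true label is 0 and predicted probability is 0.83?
L = 1.772

L = -0·log(0.83) - 1·log(0.17) = -log(0.17) = 1.772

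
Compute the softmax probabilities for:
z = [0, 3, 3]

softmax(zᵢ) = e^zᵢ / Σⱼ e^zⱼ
p = [0.0243, 0.4879, 0.4879]

exp(z) = [1, 20.09, 20.09]
Sum = 41.17
p = [0.0243, 0.4879, 0.4879]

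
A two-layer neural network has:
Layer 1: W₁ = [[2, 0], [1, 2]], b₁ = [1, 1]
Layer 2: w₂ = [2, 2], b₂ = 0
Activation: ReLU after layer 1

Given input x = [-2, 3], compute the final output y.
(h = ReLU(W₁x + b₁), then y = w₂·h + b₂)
y = 10

Layer 1 pre-activation: z₁ = [-3, 5]
After ReLU: h = [0, 5]
Layer 2 output: y = 2×0 + 2×5 + 0 = 10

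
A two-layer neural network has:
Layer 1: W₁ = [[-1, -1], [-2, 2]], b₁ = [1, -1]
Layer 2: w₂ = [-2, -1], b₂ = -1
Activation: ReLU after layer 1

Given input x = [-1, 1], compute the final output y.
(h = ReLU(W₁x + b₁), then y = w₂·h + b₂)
y = -6

Layer 1 pre-activation: z₁ = [1, 3]
After ReLU: h = [1, 3]
Layer 2 output: y = -2×1 + -1×3 + -1 = -6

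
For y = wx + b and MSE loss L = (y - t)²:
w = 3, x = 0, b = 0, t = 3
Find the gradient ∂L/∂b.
∂L/∂b = -6

y = wx + b = (3)(0) + 0 = 0
∂L/∂y = 2(y - t) = 2(0 - 3) = -6
∂y/∂b = 1
∂L/∂b = ∂L/∂y · ∂y/∂b = -6 × 1 = -6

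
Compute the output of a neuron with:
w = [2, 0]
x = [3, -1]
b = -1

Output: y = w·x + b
y = 5

y = (2)(3) + (0)(-1) + -1 = 5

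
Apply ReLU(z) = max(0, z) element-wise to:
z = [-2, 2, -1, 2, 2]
h = [0, 2, 0, 2, 2]

ReLU applied element-wise: max(0,-2)=0, max(0,2)=2, max(0,-1)=0, max(0,2)=2, max(0,2)=2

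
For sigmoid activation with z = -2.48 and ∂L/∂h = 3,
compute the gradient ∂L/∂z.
∂L/∂z = 0.2139

σ(-2.48) = 0.07727
σ'(-2.48) = σ(-2.48)(1 - σ(-2.48)) = 0.07727 × 0.9227 = 0.0713
∂L/∂z = ∂L/∂h · σ'(z) = 3 × 0.0713 = 0.2139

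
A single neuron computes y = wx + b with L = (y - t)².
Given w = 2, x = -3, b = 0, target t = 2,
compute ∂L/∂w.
∂L/∂w = 48

y = wx + b = (2)(-3) + 0 = -6
∂L/∂y = 2(y - t) = 2(-6 - 2) = -16
∂y/∂w = x = -3
∂L/∂w = ∂L/∂y · ∂y/∂w = -16 × -3 = 48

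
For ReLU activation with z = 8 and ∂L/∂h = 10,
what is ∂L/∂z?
∂L/∂z = 10

h = ReLU(8) = 8
Since z > 0: ∂h/∂z = 1
∂L/∂z = ∂L/∂h · ∂h/∂z = 10 × 1 = 10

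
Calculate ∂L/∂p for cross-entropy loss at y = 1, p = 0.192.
∂L/∂p = -5.208

∂L/∂p = -y/p + (1-y)/(1-p) = -1/0.192 + 0 = -5.208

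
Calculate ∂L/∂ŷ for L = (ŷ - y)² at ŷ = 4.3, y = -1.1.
∂L/∂ŷ = 10.8

∂L/∂ŷ = 2(ŷ - y) = 2(4.3 - -1.1) = 2(5.4) = 10.8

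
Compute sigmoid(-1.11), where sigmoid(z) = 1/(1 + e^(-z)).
0.2479

sigmoid(-1.11) = 1/(1 + e^(1.11)) = 1/(1 + 3.034) = 0.2479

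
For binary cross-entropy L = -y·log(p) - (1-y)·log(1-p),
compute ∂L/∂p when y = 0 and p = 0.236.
∂L/∂p = 1.309

∂L/∂p = -y/p + (1-y)/(1-p) = 0 + 1/0.764 = 1.309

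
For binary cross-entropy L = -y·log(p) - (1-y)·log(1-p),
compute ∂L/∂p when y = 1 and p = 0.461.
∂L/∂p = -2.169

∂L/∂p = -y/p + (1-y)/(1-p) = -1/0.461 + 0 = -2.169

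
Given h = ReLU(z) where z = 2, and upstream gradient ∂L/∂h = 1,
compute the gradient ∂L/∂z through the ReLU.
∂L/∂z = 1

h = ReLU(2) = 2
Since z > 0: ∂h/∂z = 1
∂L/∂z = ∂L/∂h · ∂h/∂z = 1 × 1 = 1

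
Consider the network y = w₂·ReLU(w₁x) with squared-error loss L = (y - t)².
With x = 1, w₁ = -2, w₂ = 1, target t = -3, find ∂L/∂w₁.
∂L/∂w₁ = 0

Forward pass:
z = w₁x = -2×1 = -2
h = ReLU(-2) = 0
y = w₂h = 1×0 = 0

Backward pass:
∂L/∂y = 2(y - t) = 2(0 - -3) = 6
∂y/∂h = w₂ = 1
∂h/∂z = 0 (ReLU derivative)
∂z/∂w₁ = x = 1

∂L/∂w₁ = 6 × 1 × 0 × 1 = 0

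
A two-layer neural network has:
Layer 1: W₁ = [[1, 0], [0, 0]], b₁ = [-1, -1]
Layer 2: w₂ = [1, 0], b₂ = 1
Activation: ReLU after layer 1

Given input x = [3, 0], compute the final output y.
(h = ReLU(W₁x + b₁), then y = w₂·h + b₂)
y = 3

Layer 1 pre-activation: z₁ = [2, -1]
After ReLU: h = [2, 0]
Layer 2 output: y = 1×2 + 0×0 + 1 = 3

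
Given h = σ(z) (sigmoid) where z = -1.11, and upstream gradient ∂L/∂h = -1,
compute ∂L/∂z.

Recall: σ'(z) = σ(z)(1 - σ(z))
∂L/∂z = -0.1864

σ(-1.11) = 0.2479
σ'(-1.11) = σ(-1.11)(1 - σ(-1.11)) = 0.2479 × 0.7521 = 0.1864
∂L/∂z = ∂L/∂h · σ'(z) = -1 × 0.1864 = -0.1864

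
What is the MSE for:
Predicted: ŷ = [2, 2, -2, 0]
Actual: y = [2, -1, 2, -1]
MSE = 6.5

MSE = (1/4)((2-2)² + (2--1)² + (-2-2)² + (0--1)²) = (1/4)(0 + 9 + 16 + 1) = 6.5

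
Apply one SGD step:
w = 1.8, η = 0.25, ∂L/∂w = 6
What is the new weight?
w_new = 0.3

w_new = w - η·∂L/∂w = 1.8 - 0.25×(6) = 1.8 - (1.5) = 0.3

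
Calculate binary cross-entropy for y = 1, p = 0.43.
L = 0.844

L = -1·log(0.43) - 0·log(0.57) = -log(0.43) = 0.844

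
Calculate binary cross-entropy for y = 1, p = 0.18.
L = 1.715

L = -1·log(0.18) - 0·log(0.82) = -log(0.18) = 1.715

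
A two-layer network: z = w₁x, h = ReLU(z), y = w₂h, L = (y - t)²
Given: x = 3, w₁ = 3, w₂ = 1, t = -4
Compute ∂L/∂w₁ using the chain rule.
∂L/∂w₁ = 78

Forward pass:
z = w₁x = 3×3 = 9
h = ReLU(9) = 9
y = w₂h = 1×9 = 9

Backward pass:
∂L/∂y = 2(y - t) = 2(9 - -4) = 26
∂y/∂h = w₂ = 1
∂h/∂z = 1 (ReLU derivative)
∂z/∂w₁ = x = 3

∂L/∂w₁ = 26 × 1 × 1 × 3 = 78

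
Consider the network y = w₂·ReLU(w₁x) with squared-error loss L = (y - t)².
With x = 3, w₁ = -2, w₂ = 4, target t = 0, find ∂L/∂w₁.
∂L/∂w₁ = 0

Forward pass:
z = w₁x = -2×3 = -6
h = ReLU(-6) = 0
y = w₂h = 4×0 = 0

Backward pass:
∂L/∂y = 2(y - t) = 2(0 - 0) = 0
∂y/∂h = w₂ = 4
∂h/∂z = 0 (ReLU derivative)
∂z/∂w₁ = x = 3

∂L/∂w₁ = 0 × 4 × 0 × 3 = 0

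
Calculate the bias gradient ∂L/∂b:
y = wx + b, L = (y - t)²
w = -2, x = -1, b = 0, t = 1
∂L/∂b = 2

y = wx + b = (-2)(-1) + 0 = 2
∂L/∂y = 2(y - t) = 2(2 - 1) = 2
∂y/∂b = 1
∂L/∂b = ∂L/∂y · ∂y/∂b = 2 × 1 = 2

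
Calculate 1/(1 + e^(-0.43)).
0.6059

sigmoid(0.43) = 1/(1 + e^(-0.43)) = 1/(1 + 0.6505) = 0.6059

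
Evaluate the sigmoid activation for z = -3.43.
0.03137

sigmoid(-3.43) = 1/(1 + e^(3.43)) = 1/(1 + 30.88) = 0.03137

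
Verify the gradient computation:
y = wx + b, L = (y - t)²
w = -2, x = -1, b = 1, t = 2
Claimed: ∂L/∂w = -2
Correct

y = (-2)(-1) + 1 = 3
∂L/∂y = 2(y - t) = 2(3 - 2) = 2
∂y/∂w = x = -1
∂L/∂w = 2 × -1 = -2

Claimed value: -2
Correct: The correct gradient is -2.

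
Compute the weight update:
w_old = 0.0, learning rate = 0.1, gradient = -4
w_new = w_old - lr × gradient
w_new = 0.4

w_new = w - η·∂L/∂w = 0.0 - 0.1×(-4) = 0.0 - (-0.4) = 0.4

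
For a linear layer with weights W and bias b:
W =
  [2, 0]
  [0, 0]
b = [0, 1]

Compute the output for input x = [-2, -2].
y = [-4, 1]

Wx = [2×-2 + 0×-2, 0×-2 + 0×-2]
   = [-4, 0]
y = Wx + b = [-4 + 0, 0 + 1] = [-4, 1]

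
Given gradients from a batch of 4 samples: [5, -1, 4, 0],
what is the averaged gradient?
Average gradient = 2

Average = (1/4)(5 + -1 + 4 + 0) = 8/4 = 2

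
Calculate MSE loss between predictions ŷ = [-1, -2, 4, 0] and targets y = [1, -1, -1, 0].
MSE = 7.5

MSE = (1/4)((-1-1)² + (-2--1)² + (4--1)² + (0-0)²) = (1/4)(4 + 1 + 25 + 0) = 7.5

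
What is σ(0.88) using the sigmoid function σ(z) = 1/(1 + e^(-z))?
0.7068

sigmoid(0.88) = 1/(1 + e^(-0.88)) = 1/(1 + 0.4148) = 0.7068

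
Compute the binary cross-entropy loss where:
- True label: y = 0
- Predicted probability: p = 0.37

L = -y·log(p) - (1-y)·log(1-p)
L = 0.462

L = -0·log(0.37) - 1·log(0.63) = -log(0.63) = 0.462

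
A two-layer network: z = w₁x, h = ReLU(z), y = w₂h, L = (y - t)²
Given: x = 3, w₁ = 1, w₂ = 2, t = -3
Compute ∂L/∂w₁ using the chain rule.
∂L/∂w₁ = 108

Forward pass:
z = w₁x = 1×3 = 3
h = ReLU(3) = 3
y = w₂h = 2×3 = 6

Backward pass:
∂L/∂y = 2(y - t) = 2(6 - -3) = 18
∂y/∂h = w₂ = 2
∂h/∂z = 1 (ReLU derivative)
∂z/∂w₁ = x = 3

∂L/∂w₁ = 18 × 2 × 1 × 3 = 108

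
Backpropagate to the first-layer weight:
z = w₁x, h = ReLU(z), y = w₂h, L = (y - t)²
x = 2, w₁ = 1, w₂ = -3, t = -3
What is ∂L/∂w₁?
∂L/∂w₁ = 36

Forward pass:
z = w₁x = 1×2 = 2
h = ReLU(2) = 2
y = w₂h = -3×2 = -6

Backward pass:
∂L/∂y = 2(y - t) = 2(-6 - -3) = -6
∂y/∂h = w₂ = -3
∂h/∂z = 1 (ReLU derivative)
∂z/∂w₁ = x = 2

∂L/∂w₁ = -6 × -3 × 1 × 2 = 36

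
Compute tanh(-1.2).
-0.8337

tanh(-1.2) = (e^(-1.2) - e^(1.2))/(e^(-1.2) + e^(1.2)) = -0.8337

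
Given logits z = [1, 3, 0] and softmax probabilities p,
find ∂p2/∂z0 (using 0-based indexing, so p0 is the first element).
∂p2/∂z0 = -0.004797

p = softmax(z) = [0.1142, 0.8438, 0.04201]
p2 = 0.04201, p0 = 0.1142

∂p2/∂z0 = -p2 × p0 = -0.04201 × 0.1142 = -0.004797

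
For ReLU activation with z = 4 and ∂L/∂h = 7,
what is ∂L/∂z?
∂L/∂z = 7

h = ReLU(4) = 4
Since z > 0: ∂h/∂z = 1
∂L/∂z = ∂L/∂h · ∂h/∂z = 7 × 1 = 7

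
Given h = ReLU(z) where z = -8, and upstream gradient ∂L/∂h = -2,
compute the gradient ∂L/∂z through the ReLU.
∂L/∂z = 0

h = ReLU(-8) = 0
Since z < 0: ∂h/∂z = 0
∂L/∂z = ∂L/∂h · ∂h/∂z = -2 × 0 = 0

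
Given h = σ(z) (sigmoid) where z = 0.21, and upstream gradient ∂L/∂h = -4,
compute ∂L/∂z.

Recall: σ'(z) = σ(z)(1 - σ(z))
∂L/∂z = -0.9891

σ(0.21) = 0.5523
σ'(0.21) = σ(0.21)(1 - σ(0.21)) = 0.5523 × 0.4477 = 0.2473
∂L/∂z = ∂L/∂h · σ'(z) = -4 × 0.2473 = -0.9891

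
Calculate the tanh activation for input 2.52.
0.9871

tanh(2.52) = (e^(2.52) - e^(-2.52))/(e^(2.52) + e^(-2.52)) = 0.9871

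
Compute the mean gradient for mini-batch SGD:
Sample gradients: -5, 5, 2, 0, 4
Average gradient = 1.2

Average = (1/5)(-5 + 5 + 2 + 0 + 4) = 6/5 = 1.2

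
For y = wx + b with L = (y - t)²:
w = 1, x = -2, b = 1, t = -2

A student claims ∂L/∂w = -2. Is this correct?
Incorrect

y = (1)(-2) + 1 = -1
∂L/∂y = 2(y - t) = 2(-1 - -2) = 2
∂y/∂w = x = -2
∂L/∂w = 2 × -2 = -4

Claimed value: -2
Incorrect: The correct gradient is -4.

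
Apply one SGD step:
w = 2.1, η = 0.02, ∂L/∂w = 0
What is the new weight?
w_new = 2.1

w_new = w - η·∂L/∂w = 2.1 - 0.02×(0) = 2.1 - (0) = 2.1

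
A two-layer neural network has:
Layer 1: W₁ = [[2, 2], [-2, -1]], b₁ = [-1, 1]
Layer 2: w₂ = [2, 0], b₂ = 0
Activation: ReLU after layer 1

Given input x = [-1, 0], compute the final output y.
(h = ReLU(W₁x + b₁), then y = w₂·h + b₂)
y = 0

Layer 1 pre-activation: z₁ = [-3, 3]
After ReLU: h = [0, 3]
Layer 2 output: y = 2×0 + 0×3 + 0 = 0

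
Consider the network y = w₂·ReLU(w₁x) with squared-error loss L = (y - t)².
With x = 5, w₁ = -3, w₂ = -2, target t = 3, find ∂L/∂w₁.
∂L/∂w₁ = 0

Forward pass:
z = w₁x = -3×5 = -15
h = ReLU(-15) = 0
y = w₂h = -2×0 = 0

Backward pass:
∂L/∂y = 2(y - t) = 2(0 - 3) = -6
∂y/∂h = w₂ = -2
∂h/∂z = 0 (ReLU derivative)
∂z/∂w₁ = x = 5

∂L/∂w₁ = -6 × -2 × 0 × 5 = 0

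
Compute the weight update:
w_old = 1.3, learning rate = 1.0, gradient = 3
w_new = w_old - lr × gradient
w_new = -1.7

w_new = w - η·∂L/∂w = 1.3 - 1.0×(3) = 1.3 - (3) = -1.7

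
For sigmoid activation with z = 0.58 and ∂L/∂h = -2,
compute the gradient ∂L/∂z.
∂L/∂z = -0.4602

σ(0.58) = 0.6411
σ'(0.58) = σ(0.58)(1 - σ(0.58)) = 0.6411 × 0.3589 = 0.2301
∂L/∂z = ∂L/∂h · σ'(z) = -2 × 0.2301 = -0.4602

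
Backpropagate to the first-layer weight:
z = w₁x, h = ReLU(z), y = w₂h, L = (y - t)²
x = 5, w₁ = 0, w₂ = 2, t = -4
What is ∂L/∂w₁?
∂L/∂w₁ = 0

Forward pass:
z = w₁x = 0×5 = 0
h = ReLU(0) = 0
y = w₂h = 2×0 = 0

Backward pass:
∂L/∂y = 2(y - t) = 2(0 - -4) = 8
∂y/∂h = w₂ = 2
∂h/∂z = 0 (ReLU derivative)
∂z/∂w₁ = x = 5

∂L/∂w₁ = 8 × 2 × 0 × 5 = 0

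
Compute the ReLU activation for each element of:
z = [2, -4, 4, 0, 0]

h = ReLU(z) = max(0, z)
h = [2, 0, 4, 0, 0]

ReLU applied element-wise: max(0,2)=2, max(0,-4)=0, max(0,4)=4, max(0,0)=0, max(0,0)=0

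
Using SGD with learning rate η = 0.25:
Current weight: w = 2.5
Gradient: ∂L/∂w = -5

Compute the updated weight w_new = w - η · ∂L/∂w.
w_new = 3.75

w_new = w - η·∂L/∂w = 2.5 - 0.25×(-5) = 2.5 - (-1.25) = 3.75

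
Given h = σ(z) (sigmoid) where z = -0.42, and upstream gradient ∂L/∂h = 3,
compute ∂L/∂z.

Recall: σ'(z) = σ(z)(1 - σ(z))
∂L/∂z = 0.7179

σ(-0.42) = 0.3965
σ'(-0.42) = σ(-0.42)(1 - σ(-0.42)) = 0.3965 × 0.6035 = 0.2393
∂L/∂z = ∂L/∂h · σ'(z) = 3 × 0.2393 = 0.7179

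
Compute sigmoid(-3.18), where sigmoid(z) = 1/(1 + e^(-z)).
0.03993

sigmoid(-3.18) = 1/(1 + e^(3.18)) = 1/(1 + 24.05) = 0.03993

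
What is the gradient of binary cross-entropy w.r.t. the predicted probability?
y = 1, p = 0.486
∂L/∂p = -2.058

∂L/∂p = -y/p + (1-y)/(1-p) = -1/0.486 + 0 = -2.058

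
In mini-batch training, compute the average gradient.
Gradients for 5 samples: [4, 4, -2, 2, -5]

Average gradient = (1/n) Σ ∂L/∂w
Average gradient = 0.6

Average = (1/5)(4 + 4 + -2 + 2 + -5) = 3/5 = 0.6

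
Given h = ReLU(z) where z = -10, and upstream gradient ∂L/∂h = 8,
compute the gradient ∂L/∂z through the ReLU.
∂L/∂z = 0

h = ReLU(-10) = 0
Since z < 0: ∂h/∂z = 0
∂L/∂z = ∂L/∂h · ∂h/∂z = 8 × 0 = 0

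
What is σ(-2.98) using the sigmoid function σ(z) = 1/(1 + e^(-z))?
0.04834

sigmoid(-2.98) = 1/(1 + e^(2.98)) = 1/(1 + 19.69) = 0.04834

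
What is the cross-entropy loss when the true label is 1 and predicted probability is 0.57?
L = 0.5621

L = -1·log(0.57) - 0·log(0.43) = -log(0.57) = 0.5621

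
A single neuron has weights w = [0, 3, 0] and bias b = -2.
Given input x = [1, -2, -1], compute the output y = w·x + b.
y = -8

y = (0)(1) + (3)(-2) + (0)(-1) + -2 = -8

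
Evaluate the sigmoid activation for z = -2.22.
0.09797

sigmoid(-2.22) = 1/(1 + e^(2.22)) = 1/(1 + 9.207) = 0.09797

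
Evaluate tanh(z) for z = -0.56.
-0.508

tanh(-0.56) = (e^(-0.56) - e^(0.56))/(e^(-0.56) + e^(0.56)) = -0.508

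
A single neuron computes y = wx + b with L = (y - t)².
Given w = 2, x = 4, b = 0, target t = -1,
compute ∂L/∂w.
∂L/∂w = 72

y = wx + b = (2)(4) + 0 = 8
∂L/∂y = 2(y - t) = 2(8 - -1) = 18
∂y/∂w = x = 4
∂L/∂w = ∂L/∂y · ∂y/∂w = 18 × 4 = 72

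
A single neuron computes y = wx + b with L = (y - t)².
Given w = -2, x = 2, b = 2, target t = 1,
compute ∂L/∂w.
∂L/∂w = -12

y = wx + b = (-2)(2) + 2 = -2
∂L/∂y = 2(y - t) = 2(-2 - 1) = -6
∂y/∂w = x = 2
∂L/∂w = ∂L/∂y · ∂y/∂w = -6 × 2 = -12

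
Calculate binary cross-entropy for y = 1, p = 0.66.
L = 0.4155

L = -1·log(0.66) - 0·log(0.34) = -log(0.66) = 0.4155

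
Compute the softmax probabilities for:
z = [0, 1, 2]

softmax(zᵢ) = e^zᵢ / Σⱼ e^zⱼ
p = [0.09, 0.2447, 0.6652]

exp(z) = [1, 2.718, 7.389]
Sum = 11.11
p = [0.09, 0.2447, 0.6652]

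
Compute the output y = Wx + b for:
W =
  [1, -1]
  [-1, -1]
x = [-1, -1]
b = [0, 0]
y = [0, 2]

Wx = [1×-1 + -1×-1, -1×-1 + -1×-1]
   = [0, 2]
y = Wx + b = [0 + 0, 2 + 0] = [0, 2]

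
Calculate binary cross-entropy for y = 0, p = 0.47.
L = 0.6349

L = -0·log(0.47) - 1·log(0.53) = -log(0.53) = 0.6349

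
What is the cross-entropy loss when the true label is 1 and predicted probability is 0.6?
L = 0.5108

L = -1·log(0.6) - 0·log(0.4) = -log(0.6) = 0.5108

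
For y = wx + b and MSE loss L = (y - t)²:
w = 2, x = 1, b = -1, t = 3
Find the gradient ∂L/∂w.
∂L/∂w = -4

y = wx + b = (2)(1) + -1 = 1
∂L/∂y = 2(y - t) = 2(1 - 3) = -4
∂y/∂w = x = 1
∂L/∂w = ∂L/∂y · ∂y/∂w = -4 × 1 = -4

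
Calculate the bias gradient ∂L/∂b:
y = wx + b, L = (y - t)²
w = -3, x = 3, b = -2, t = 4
∂L/∂b = -30

y = wx + b = (-3)(3) + -2 = -11
∂L/∂y = 2(y - t) = 2(-11 - 4) = -30
∂y/∂b = 1
∂L/∂b = ∂L/∂y · ∂y/∂b = -30 × 1 = -30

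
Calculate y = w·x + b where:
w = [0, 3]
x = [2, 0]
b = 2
y = 2

y = (0)(2) + (3)(0) + 2 = 2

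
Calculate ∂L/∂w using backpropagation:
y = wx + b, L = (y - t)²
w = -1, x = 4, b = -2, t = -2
∂L/∂w = -32

y = wx + b = (-1)(4) + -2 = -6
∂L/∂y = 2(y - t) = 2(-6 - -2) = -8
∂y/∂w = x = 4
∂L/∂w = ∂L/∂y · ∂y/∂w = -8 × 4 = -32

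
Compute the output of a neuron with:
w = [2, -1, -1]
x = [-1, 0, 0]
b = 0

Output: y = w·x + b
y = -2

y = (2)(-1) + (-1)(0) + (-1)(0) + 0 = -2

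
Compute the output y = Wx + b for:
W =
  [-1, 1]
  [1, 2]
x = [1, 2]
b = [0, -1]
y = [1, 4]

Wx = [-1×1 + 1×2, 1×1 + 2×2]
   = [1, 5]
y = Wx + b = [1 + 0, 5 + -1] = [1, 4]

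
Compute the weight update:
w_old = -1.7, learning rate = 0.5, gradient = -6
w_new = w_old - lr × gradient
w_new = 1.3

w_new = w - η·∂L/∂w = -1.7 - 0.5×(-6) = -1.7 - (-3) = 1.3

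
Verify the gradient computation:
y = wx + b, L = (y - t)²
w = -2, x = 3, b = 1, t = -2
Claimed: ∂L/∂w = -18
Correct

y = (-2)(3) + 1 = -5
∂L/∂y = 2(y - t) = 2(-5 - -2) = -6
∂y/∂w = x = 3
∂L/∂w = -6 × 3 = -18

Claimed value: -18
Correct: The correct gradient is -18.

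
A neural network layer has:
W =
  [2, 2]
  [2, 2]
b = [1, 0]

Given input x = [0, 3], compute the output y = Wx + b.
y = [7, 6]

Wx = [2×0 + 2×3, 2×0 + 2×3]
   = [6, 6]
y = Wx + b = [6 + 1, 6 + 0] = [7, 6]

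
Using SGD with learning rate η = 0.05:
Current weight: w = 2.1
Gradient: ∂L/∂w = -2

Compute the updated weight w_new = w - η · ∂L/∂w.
w_new = 2.2

w_new = w - η·∂L/∂w = 2.1 - 0.05×(-2) = 2.1 - (-0.1) = 2.2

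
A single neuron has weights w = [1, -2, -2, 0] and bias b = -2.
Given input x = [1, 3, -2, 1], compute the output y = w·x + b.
y = -3

y = (1)(1) + (-2)(3) + (-2)(-2) + (0)(1) + -2 = -3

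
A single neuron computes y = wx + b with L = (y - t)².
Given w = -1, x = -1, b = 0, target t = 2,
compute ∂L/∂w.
∂L/∂w = 2

y = wx + b = (-1)(-1) + 0 = 1
∂L/∂y = 2(y - t) = 2(1 - 2) = -2
∂y/∂w = x = -1
∂L/∂w = ∂L/∂y · ∂y/∂w = -2 × -1 = 2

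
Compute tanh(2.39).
0.9833

tanh(2.39) = (e^(2.39) - e^(-2.39))/(e^(2.39) + e^(-2.39)) = 0.9833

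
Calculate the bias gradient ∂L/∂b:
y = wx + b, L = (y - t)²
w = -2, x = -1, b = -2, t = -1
∂L/∂b = 2

y = wx + b = (-2)(-1) + -2 = 0
∂L/∂y = 2(y - t) = 2(0 - -1) = 2
∂y/∂b = 1
∂L/∂b = ∂L/∂y · ∂y/∂b = 2 × 1 = 2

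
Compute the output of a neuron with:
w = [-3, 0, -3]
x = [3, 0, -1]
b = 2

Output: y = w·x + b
y = -4

y = (-3)(3) + (0)(0) + (-3)(-1) + 2 = -4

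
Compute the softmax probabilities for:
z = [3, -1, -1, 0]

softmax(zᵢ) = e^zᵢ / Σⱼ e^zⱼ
p = [0.9205, 0.0169, 0.0169, 0.0458]

exp(z) = [20.09, 0.3679, 0.3679, 1]
Sum = 21.82
p = [0.9205, 0.0169, 0.0169, 0.0458]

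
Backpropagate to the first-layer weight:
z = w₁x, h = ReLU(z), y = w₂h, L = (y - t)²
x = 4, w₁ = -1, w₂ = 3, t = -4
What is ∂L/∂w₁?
∂L/∂w₁ = 0

Forward pass:
z = w₁x = -1×4 = -4
h = ReLU(-4) = 0
y = w₂h = 3×0 = 0

Backward pass:
∂L/∂y = 2(y - t) = 2(0 - -4) = 8
∂y/∂h = w₂ = 3
∂h/∂z = 0 (ReLU derivative)
∂z/∂w₁ = x = 4

∂L/∂w₁ = 8 × 3 × 0 × 4 = 0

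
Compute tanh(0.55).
0.5005

tanh(0.55) = (e^(0.55) - e^(-0.55))/(e^(0.55) + e^(-0.55)) = 0.5005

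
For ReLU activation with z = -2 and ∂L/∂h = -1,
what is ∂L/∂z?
∂L/∂z = 0

h = ReLU(-2) = 0
Since z < 0: ∂h/∂z = 0
∂L/∂z = ∂L/∂h · ∂h/∂z = -1 × 0 = 0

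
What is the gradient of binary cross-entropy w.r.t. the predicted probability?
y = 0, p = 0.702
∂L/∂p = 3.356

∂L/∂p = -y/p + (1-y)/(1-p) = 0 + 1/0.298 = 3.356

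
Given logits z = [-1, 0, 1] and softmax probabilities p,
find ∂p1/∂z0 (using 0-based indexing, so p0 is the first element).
∂p1/∂z0 = -0.02203

p = softmax(z) = [0.09003, 0.2447, 0.6652]
p1 = 0.2447, p0 = 0.09003

∂p1/∂z0 = -p1 × p0 = -0.2447 × 0.09003 = -0.02203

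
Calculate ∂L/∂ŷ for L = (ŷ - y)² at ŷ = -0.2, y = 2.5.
∂L/∂ŷ = -5.4

∂L/∂ŷ = 2(ŷ - y) = 2(-0.2 - 2.5) = 2(-2.7) = -5.4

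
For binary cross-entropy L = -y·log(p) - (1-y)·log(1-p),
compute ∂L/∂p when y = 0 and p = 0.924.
∂L/∂p = 13.16

∂L/∂p = -y/p + (1-y)/(1-p) = 0 + 1/0.076 = 13.16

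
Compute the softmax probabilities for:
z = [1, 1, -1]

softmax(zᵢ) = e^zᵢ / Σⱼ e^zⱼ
p = [0.4683, 0.4683, 0.0634]

exp(z) = [2.718, 2.718, 0.3679]
Sum = 5.804
p = [0.4683, 0.4683, 0.0634]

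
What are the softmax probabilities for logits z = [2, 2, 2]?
p = [0.3333, 0.3333, 0.3333]

exp(z) = [7.389, 7.389, 7.389]
Sum = 22.17
p = [0.3333, 0.3333, 0.3333]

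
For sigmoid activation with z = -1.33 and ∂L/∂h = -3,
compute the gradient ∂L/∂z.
∂L/∂z = -0.4962

σ(-1.33) = 0.2092
σ'(-1.33) = σ(-1.33)(1 - σ(-1.33)) = 0.2092 × 0.7908 = 0.1654
∂L/∂z = ∂L/∂h · σ'(z) = -3 × 0.1654 = -0.4962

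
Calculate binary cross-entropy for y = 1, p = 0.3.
L = 1.204

L = -1·log(0.3) - 0·log(0.7) = -log(0.3) = 1.204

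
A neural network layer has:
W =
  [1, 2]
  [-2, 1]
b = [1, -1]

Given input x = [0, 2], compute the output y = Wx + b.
y = [5, 1]

Wx = [1×0 + 2×2, -2×0 + 1×2]
   = [4, 2]
y = Wx + b = [4 + 1, 2 + -1] = [5, 1]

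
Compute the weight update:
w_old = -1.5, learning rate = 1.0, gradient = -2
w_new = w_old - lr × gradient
w_new = 0.5

w_new = w - η·∂L/∂w = -1.5 - 1.0×(-2) = -1.5 - (-2) = 0.5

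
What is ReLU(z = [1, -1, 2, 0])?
h = [1, 0, 2, 0]

ReLU applied element-wise: max(0,1)=1, max(0,-1)=0, max(0,2)=2, max(0,0)=0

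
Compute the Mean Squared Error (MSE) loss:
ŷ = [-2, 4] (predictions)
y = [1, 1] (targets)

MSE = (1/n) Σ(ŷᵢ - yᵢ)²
MSE = 9

MSE = (1/2)((-2-1)² + (4-1)²) = (1/2)(9 + 9) = 9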